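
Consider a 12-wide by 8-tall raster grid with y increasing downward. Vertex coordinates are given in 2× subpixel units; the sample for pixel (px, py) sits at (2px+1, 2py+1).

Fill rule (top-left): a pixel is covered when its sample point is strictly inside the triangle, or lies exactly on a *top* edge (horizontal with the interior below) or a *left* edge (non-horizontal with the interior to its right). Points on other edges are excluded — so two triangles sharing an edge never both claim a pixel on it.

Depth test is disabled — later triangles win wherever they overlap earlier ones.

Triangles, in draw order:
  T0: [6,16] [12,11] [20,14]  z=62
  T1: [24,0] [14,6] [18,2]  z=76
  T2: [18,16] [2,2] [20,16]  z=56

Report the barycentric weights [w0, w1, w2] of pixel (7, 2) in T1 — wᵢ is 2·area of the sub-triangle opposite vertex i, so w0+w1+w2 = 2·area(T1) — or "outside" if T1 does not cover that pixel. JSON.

T0:
  2·area = 58
  edge (6, 16)→(12, 11): d=(6,-5) top-left  bias=+0
  edge (12, 11)→(20, 14): d=(8,3) right/bottom  bias=-1
  edge (20, 14)→(6, 16): d=(-14,2) right/bottom  bias=-1
    (5,6)@(11, 13): e=[7,19,32] → #
    (6,6)@(13, 13): e=[17,13,28] → #
    (7,6)@(15, 13): e=[27,7,24] → #
    (8,6)@(17, 13): e=[37,1,20] → #
    (9,6)@(19, 13): e=[47,-5,16] → ·
    (4,7)@(9, 15): e=[9,41,8] → #
    (6,7)@(13, 15): e=[29,29,0] → ·  [on edge]
    (7,7)@(15, 15): e=[39,23,-4] → ·
    (8,7)@(17, 15): e=[49,17,-8] → ·
  covered (6 px):
    · · · · · · · · · · · ·
    · · · · · · · · · · · ·
    · · · · · · · · · · · ·
    · · · · · · · · · · · ·
    · · · · · · · · · · · ·
    · · · · · · · · · · · ·
    · · · · · # # # # · · ·
    · · · · # # · · · · · ·
T1:
  2·area = 16
  edge (24, 0)→(14, 6): d=(-10,6) right/bottom  bias=-1
  edge (14, 6)→(18, 2): d=(4,-4) top-left  bias=+0
  edge (18, 2)→(24, 0): d=(6,-2) top-left  bias=+0
    (9,0)@(19, 1): e=[20,0,-4] → ·  [on edge]
    (10,0)@(21, 1): e=[8,8,0] → #  [on edge]
    (11,0)@(23, 1): e=[-4,16,4] → ·
    (7,1)@(15, 3): e=[24,-8,0] → ·  [on edge]
    (8,1)@(17, 3): e=[12,0,4] → #  [on edge]
    (9,1)@(19, 3): e=[0,8,8] → ·  [on edge]
    (10,1)@(21, 3): e=[-12,16,12] → ·
    (4,2)@(9, 5): e=[40,-24,0] → ·  [on edge]
    (7,2)@(15, 5): e=[4,0,12] → #  [on edge]
    (8,2)@(17, 5): e=[-8,8,16] → ·
    (1,3)@(3, 7): e=[56,-40,0] → ·  [on edge]
    (6,3)@(13, 7): e=[-4,0,20] → ·  [on edge]
    (4,4)@(9, 9): e=[0,-8,24] → ·  [on edge]
    (5,4)@(11, 9): e=[-12,0,28] → ·  [on edge]
    (4,5)@(9, 11): e=[-20,0,36] → ·  [on edge]
    (3,6)@(7, 13): e=[-28,0,44] → ·  [on edge]
    (2,7)@(5, 15): e=[-36,0,52] → ·  [on edge]
  covered (3 px):
    · · · · · · · · · · # ·
    · · · · · · · · # · · ·
    · · · · · · · # · · · ·
    · · · · · · · · · · · ·
    · · · · · · · · · · · ·
    · · · · · · · · · · · ·
    · · · · · · · · · · · ·
    · · · · · · · · · · · ·
T2:
  2·area = 28
  edge (18, 16)→(2, 2): d=(-16,-14) top-left  bias=+0
  edge (2, 2)→(20, 16): d=(18,14) right/bottom  bias=-1
  edge (20, 16)→(18, 16): d=(-2,0) right/bottom  bias=-1
    (5,4)@(11, 9): e=[14,0,14] → ·  [on edge]
    (6,5)@(13, 11): e=[10,8,10] → #
    (7,5)@(15, 11): e=[38,-20,10] → ·
    (6,6)@(13, 13): e=[-22,44,6] → ·
    (7,6)@(15, 13): e=[6,16,6] → #
    (8,6)@(17, 13): e=[34,-12,6] → ·
    (7,7)@(15, 15): e=[-26,52,2] → ·
    (8,7)@(17, 15): e=[2,24,2] → #
    (9,7)@(19, 15): e=[30,-4,2] → ·
  covered (3 px):
    · · · · · · · · · · · ·
    · · · · · · · · · · · ·
    · · · · · · · · · · · ·
    · · · · · · · · · · · ·
    · · · · · · · · · · · ·
    · · · · · · # · · · · ·
    · · · · · · · # · · · ·
    · · · · · · · · # · · ·

Answer: [0,12,4]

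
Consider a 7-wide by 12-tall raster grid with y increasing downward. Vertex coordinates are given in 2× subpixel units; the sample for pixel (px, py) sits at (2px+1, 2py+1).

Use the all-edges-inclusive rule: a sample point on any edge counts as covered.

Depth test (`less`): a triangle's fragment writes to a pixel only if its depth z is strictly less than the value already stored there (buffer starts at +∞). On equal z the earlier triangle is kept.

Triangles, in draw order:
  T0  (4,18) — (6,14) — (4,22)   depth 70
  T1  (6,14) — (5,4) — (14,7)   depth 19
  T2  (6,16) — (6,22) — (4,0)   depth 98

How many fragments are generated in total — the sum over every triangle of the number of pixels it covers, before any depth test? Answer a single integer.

T0:
  2·area = 8
  edge (4, 18)→(6, 14): d=(2,-4) inclusive
  edge (6, 14)→(4, 22): d=(-2,8) inclusive
  edge (4, 22)→(4, 18): d=(0,-4) inclusive
    (2,8)@(5, 17): e=[2,2,4] → #
    (3,8)@(7, 17): e=[10,-14,12] → ·
    (2,9)@(5, 19): e=[6,-2,4] → ·
  covered (1 px):
    · · · · · · ·
    · · · · · · ·
    · · · · · · ·
    · · · · · · ·
    · · · · · · ·
    · · · · · · ·
    · · · · · · ·
    · · · · · · ·
    · · # · · · ·
    · · · · · · ·
    · · · · · · ·
    · · · · · · ·
T1:
  2·area = 87
  edge (6, 14)→(5, 4): d=(-1,-10) inclusive
  edge (5, 4)→(14, 7): d=(9,3) inclusive
  edge (14, 7)→(6, 14): d=(-8,7) inclusive
    (3,2)@(7, 5): e=[19,3,65] → #
    (4,2)@(9, 5): e=[39,-3,51] → ·
    (3,3)@(7, 7): e=[17,21,49] → #
    (4,3)@(9, 7): e=[37,15,35] → #
    (5,3)@(11, 7): e=[57,9,21] → #
    (6,3)@(13, 7): e=[77,3,7] → #
    (3,4)@(7, 9): e=[15,39,33] → #
    (6,4)@(13, 9): e=[75,21,-9] → ·
    (3,5)@(7, 11): e=[13,57,17] → #
    (5,5)@(11, 11): e=[53,45,-11] → ·
    (3,6)@(7, 13): e=[11,75,1] → #
    (4,6)@(9, 13): e=[31,69,-13] → ·
  covered (11 px):
    · · · · · · ·
    · · · · · · ·
    · · · # · · ·
    · · · # # # #
    · · · # # # ·
    · · · # # · ·
    · · · # · · ·
    · · · · · · ·
    · · · · · · ·
    · · · · · · ·
    · · · · · · ·
    · · · · · · ·
T2:
  2·area = 12
  edge (6, 16)→(6, 22): d=(0,6) inclusive
  edge (6, 22)→(4, 0): d=(-2,-22) inclusive
  edge (4, 0)→(6, 16): d=(2,16) inclusive
    (2,4)@(5, 9): e=[6,4,2] → #
    (3,4)@(7, 9): e=[-6,48,-30] → ·
    (2,5)@(5, 11): e=[6,0,6] → #  [on edge]
    (3,5)@(7, 11): e=[-6,44,-26] → ·
    (2,6)@(5, 13): e=[6,-4,10] → ·
  covered (2 px):
    · · · · · · ·
    · · · · · · ·
    · · · · · · ·
    · · · · · · ·
    · · # · · · ·
    · · # · · · ·
    · · · · · · ·
    · · · · · · ·
    · · · · · · ·
    · · · · · · ·
    · · · · · · ·
    · · · · · · ·

Result: 14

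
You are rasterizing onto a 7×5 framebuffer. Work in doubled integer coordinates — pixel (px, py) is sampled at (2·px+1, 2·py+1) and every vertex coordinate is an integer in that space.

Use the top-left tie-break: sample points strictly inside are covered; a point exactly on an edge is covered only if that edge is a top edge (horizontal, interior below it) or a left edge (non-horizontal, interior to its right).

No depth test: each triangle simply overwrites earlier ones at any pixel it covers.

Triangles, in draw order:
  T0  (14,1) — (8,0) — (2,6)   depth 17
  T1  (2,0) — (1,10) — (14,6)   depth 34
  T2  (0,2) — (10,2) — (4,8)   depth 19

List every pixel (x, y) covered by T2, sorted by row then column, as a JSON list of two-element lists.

T0:
  2·area = 42  (B↔C swapped to make it positive)
  edge (14, 1)→(2, 6): d=(-12,5) right/bottom  bias=-1
  edge (2, 6)→(8, 0): d=(6,-6) top-left  bias=+0
  edge (8, 0)→(14, 1): d=(6,1) right/bottom  bias=-1
    (3,0)@(7, 1): e=[35,0,7] → █  [on edge]
    (4,0)@(9, 1): e=[25,12,5] → █
    (5,0)@(11, 1): e=[15,24,3] → █
    (6,0)@(13, 1): e=[5,36,1] → █
    (2,1)@(5, 3): e=[21,0,21] → █  [on edge]
    (5,1)@(11, 3): e=[-9,36,15] → ·
    (6,1)@(13, 3): e=[-19,48,13] → ·
    (1,2)@(3, 5): e=[7,0,35] → █  [on edge]
    (2,2)@(5, 5): e=[-3,12,33] → ·
    (3,2)@(7, 5): e=[-13,24,31] → ·
    (4,2)@(9, 5): e=[-23,36,29] → ·
    (0,3)@(1, 7): e=[-7,0,49] → ·  [on edge]
  covered (8 px):
    · · · █ █ █ █
    · · █ █ █ · ·
    · █ · · · · ·
    · · · · · · ·
    · · · · · · ·
T1:
  2·area = 126  (B↔C swapped to make it positive)
  edge (2, 0)→(14, 6): d=(12,6) right/bottom  bias=-1
  edge (14, 6)→(1, 10): d=(-13,4) right/bottom  bias=-1
  edge (1, 10)→(2, 0): d=(1,-10) top-left  bias=+0
    (1,0)@(3, 1): e=[6,109,11] → █
    (2,0)@(5, 1): e=[-6,101,31] → ·
    (1,1)@(3, 3): e=[30,83,13] → █
    (2,1)@(5, 3): e=[18,75,33] → █
    (3,1)@(7, 3): e=[6,67,53] → █
    (4,1)@(9, 3): e=[-6,59,73] → ·
    (1,2)@(3, 5): e=[54,57,15] → █
    (4,2)@(9, 5): e=[18,33,75] → █
    (5,2)@(11, 5): e=[6,25,95] → █
    (6,2)@(13, 5): e=[-6,17,115] → ·
    (1,3)@(3, 7): e=[78,31,17] → █
    (5,3)@(11, 7): e=[30,-1,97] → ·
  covered (14 px):
    · █ · · · · ·
    · █ █ █ · · ·
    · █ █ █ █ █ ·
    · █ █ █ █ · ·
    · █ · · · · ·
T2:
  2·area = 60
  edge (0, 2)→(10, 2): d=(10,0) top-left  bias=+0
  edge (10, 2)→(4, 8): d=(-6,6) right/bottom  bias=-1
  edge (4, 8)→(0, 2): d=(-4,-6) top-left  bias=+0
    (5,0)@(11, 1): e=[-10,0,70] → ·  [on edge]
    (0,1)@(1, 3): e=[10,48,2] → █
    (1,1)@(3, 3): e=[10,36,14] → █
    (2,1)@(5, 3): e=[10,24,26] → █
    (3,1)@(7, 3): e=[10,12,38] → █
    (4,1)@(9, 3): e=[10,0,50] → ·  [on edge]
    (0,2)@(1, 5): e=[30,36,-6] → ·
    (1,2)@(3, 5): e=[30,24,6] → █
    (3,2)@(7, 5): e=[30,0,30] → ·  [on edge]
    (1,3)@(3, 7): e=[50,12,-2] → ·
    (2,3)@(5, 7): e=[50,0,10] → ·  [on edge]
    (1,4)@(3, 9): e=[70,0,-10] → ·  [on edge]
  covered (6 px):
    · · · · · · ·
    █ █ █ █ · · ·
    · █ █ · · · ·
    · · · · · · ·
    · · · · · · ·

Final: [[0,1],[1,1],[2,1],[3,1],[1,2],[2,2]]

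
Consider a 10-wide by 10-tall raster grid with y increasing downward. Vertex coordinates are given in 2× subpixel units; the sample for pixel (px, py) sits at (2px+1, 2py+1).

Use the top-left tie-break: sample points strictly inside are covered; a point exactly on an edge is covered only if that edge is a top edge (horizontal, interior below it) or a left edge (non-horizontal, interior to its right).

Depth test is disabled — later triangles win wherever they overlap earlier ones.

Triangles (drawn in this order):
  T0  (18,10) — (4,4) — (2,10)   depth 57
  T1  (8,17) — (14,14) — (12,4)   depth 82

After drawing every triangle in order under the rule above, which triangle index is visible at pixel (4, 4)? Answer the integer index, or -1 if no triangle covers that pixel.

T0:
  2·area = 96  (B↔C swapped to make it positive)
  edge (18, 10)→(2, 10): d=(-16,0) right/bottom  bias=-1
  edge (2, 10)→(4, 4): d=(2,-6) top-left  bias=+0
  edge (4, 4)→(18, 10): d=(14,6) right/bottom  bias=-1
    (2,0)@(5, 1): e=[144,0,-48] → .  [on edge]
    (2,2)@(5, 5): e=[80,8,8] → X
    (3,2)@(7, 5): e=[80,20,-4] → .
    (1,3)@(3, 7): e=[48,0,48] → X  [on edge]
    (3,3)@(7, 7): e=[48,24,24] → X
    (4,3)@(9, 7): e=[48,36,12] → X
    (5,3)@(11, 7): e=[48,48,0] → .  [on edge]
    (1,4)@(3, 9): e=[16,4,76] → X
    (5,4)@(11, 9): e=[16,52,28] → X
    (6,4)@(13, 9): e=[16,64,16] → X
    (7,4)@(15, 9): e=[16,76,4] → X
    (8,4)@(17, 9): e=[16,88,-8] → .
    (0,6)@(1, 13): e=[-48,0,144] → .  [on edge]
  covered (12 px):
    . . . . . . . . . .
    . . . . . . . . . .
    . . X . . . . . . .
    . X X X X . . . . .
    . X X X X X X X . .
    . . . . . . . . . .
    . . . . . . . . . .
    . . . . . . . . . .
    . . . . . . . . . .
    . . . . . . . . . .
T1:
  2·area = 66  (B↔C swapped to make it positive)
  edge (8, 17)→(12, 4): d=(4,-13) top-left  bias=+0
  edge (12, 4)→(14, 14): d=(2,10) right/bottom  bias=-1
  edge (14, 14)→(8, 17): d=(-6,3) right/bottom  bias=-1
    (5,4)@(11, 9): e=[7,20,39] → X
    (6,4)@(13, 9): e=[33,0,33] → .  [on edge]
    (5,5)@(11, 11): e=[15,24,27] → X
    (6,5)@(13, 11): e=[41,4,21] → X
    (7,5)@(15, 11): e=[67,-16,15] → .
    (5,6)@(11, 13): e=[23,28,15] → X
    (7,6)@(15, 13): e=[75,-12,3] → .
    (4,7)@(9, 15): e=[5,52,9] → X
    (6,7)@(13, 15): e=[57,12,-3] → .
    (4,8)@(9, 17): e=[13,56,-3] → .
    (5,8)@(11, 17): e=[39,36,-9] → .
    (7,9)@(15, 19): e=[99,0,-33] → .  [on edge]
  covered (7 px):
    . . . . . . . . . .
    . . . . . . . . . .
    . . . . . . . . . .
    . . . . . . . . . .
    . . . . . X . . . .
    . . . . . X X . . .
    . . . . . X X . . .
    . . . . X X . . . .
    . . . . . . . . . .
    . . . . . . . . . .

Z-buffer (winner per pixel, '.' = empty):
  . . . . . . . . . .
  . . . . . . . . . .
  . . 0 . . . . . . .
  . 0 0 0 0 . . . . .
  . 0 0 0 0 1 0 0 . .
  . . . . . 1 1 . . .
  . . . . . 1 1 . . .
  . . . . 1 1 . . . .
  . . . . . . . . . .
  . . . . . . . . . .

Final: 0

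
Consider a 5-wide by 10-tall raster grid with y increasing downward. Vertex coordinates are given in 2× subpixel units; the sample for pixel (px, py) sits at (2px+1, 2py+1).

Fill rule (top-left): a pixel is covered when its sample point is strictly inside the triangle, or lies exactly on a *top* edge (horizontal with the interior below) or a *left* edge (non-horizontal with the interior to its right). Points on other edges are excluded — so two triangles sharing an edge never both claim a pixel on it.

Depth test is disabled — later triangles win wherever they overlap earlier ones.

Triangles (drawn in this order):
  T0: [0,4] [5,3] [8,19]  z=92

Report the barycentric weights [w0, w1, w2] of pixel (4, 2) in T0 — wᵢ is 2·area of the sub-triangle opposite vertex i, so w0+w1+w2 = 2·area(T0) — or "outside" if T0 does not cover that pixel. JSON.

T0:
  2·area = 83
  edge (0, 4)→(5, 3): d=(5,-1) top-left  bias=+0
  edge (5, 3)→(8, 19): d=(3,16) right/bottom  bias=-1
  edge (8, 19)→(0, 4): d=(-8,-15) top-left  bias=+0
    (2,1)@(5, 3): e=[0,0,83] → ·  [on edge]
    (0,2)@(1, 5): e=[6,70,7] → #
    (1,2)@(3, 5): e=[8,38,37] → #
    (2,2)@(5, 5): e=[10,6,67] → #
    (3,2)@(7, 5): e=[12,-26,97] → ·
    (0,3)@(1, 7): e=[16,76,-9] → ·
    (1,3)@(3, 7): e=[18,44,21] → #
    (3,3)@(7, 7): e=[22,-20,81] → ·
    (1,4)@(3, 9): e=[28,50,5] → #
    (3,4)@(7, 9): e=[32,-14,65] → ·
    (1,5)@(3, 11): e=[38,56,-11] → ·
    (2,5)@(5, 11): e=[40,24,19] → #
  covered (11 px):
    · · · · ·
    · · · · ·
    # # # · ·
    · # # · ·
    · # # · ·
    · · # · ·
    · · # · ·
    · · · # ·
    · · · # ·
    · · · · ·

Answer: "outside"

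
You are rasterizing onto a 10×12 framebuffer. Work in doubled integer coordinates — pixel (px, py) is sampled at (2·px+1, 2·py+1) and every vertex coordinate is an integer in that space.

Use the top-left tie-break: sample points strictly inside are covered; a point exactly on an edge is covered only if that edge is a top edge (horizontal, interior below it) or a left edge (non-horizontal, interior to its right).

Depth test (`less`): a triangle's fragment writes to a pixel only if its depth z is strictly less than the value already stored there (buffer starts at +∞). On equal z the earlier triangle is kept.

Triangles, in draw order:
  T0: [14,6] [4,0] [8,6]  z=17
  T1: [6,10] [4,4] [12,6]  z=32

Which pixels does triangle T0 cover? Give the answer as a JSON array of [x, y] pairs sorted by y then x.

T0:
  2·area = 36  (B↔C swapped to make it positive)
  edge (14, 6)→(8, 6): d=(-6,0) right/bottom  bias=-1
  edge (8, 6)→(4, 0): d=(-4,-6) top-left  bias=+0
  edge (4, 0)→(14, 6): d=(10,6) right/bottom  bias=-1
    (2,0)@(5, 1): e=[30,2,4] → X
    (3,0)@(7, 1): e=[30,14,-8] → .
    (2,1)@(5, 3): e=[18,-6,24] → .
    (3,1)@(7, 3): e=[18,6,12] → X
    (4,1)@(9, 3): e=[18,18,0] → .  [on edge]
    (3,2)@(7, 5): e=[6,-2,32] → .
    (4,2)@(9, 5): e=[6,10,20] → X
    (5,2)@(11, 5): e=[6,22,8] → X
    (6,2)@(13, 5): e=[6,34,-4] → .
    (4,3)@(9, 7): e=[-6,2,40] → .
    (5,3)@(11, 7): e=[-6,14,28] → .
    (9,4)@(19, 9): e=[-18,54,0] → .  [on edge]
  covered (4 px):
    . . X . . . . . . .
    . . . X . . . . . .
    . . . . X X . . . .
    . . . . . . . . . .
    . . . . . . . . . .
    . . . . . . . . . .
    . . . . . . . . . .
    . . . . . . . . . .
    . . . . . . . . . .
    . . . . . . . . . .
    . . . . . . . . . .
    . . . . . . . . . .
T1:
  2·area = 44
  edge (6, 10)→(4, 4): d=(-2,-6) top-left  bias=+0
  edge (4, 4)→(12, 6): d=(8,2) right/bottom  bias=-1
  edge (12, 6)→(6, 10): d=(-6,4) right/bottom  bias=-1
    (1,0)@(3, 1): e=[0,-22,66] → .  [on edge]
    (2,2)@(5, 5): e=[4,6,34] → X
    (3,2)@(7, 5): e=[16,2,26] → X
    (4,2)@(9, 5): e=[28,-2,18] → .
    (2,3)@(5, 7): e=[0,22,22] → X  [on edge]
    (4,3)@(9, 7): e=[24,14,6] → X
    (5,3)@(11, 7): e=[36,10,-2] → .
    (2,4)@(5, 9): e=[-4,38,10] → .
    (3,4)@(7, 9): e=[8,34,2] → X
    (4,4)@(9, 9): e=[20,30,-6] → .
    (3,5)@(7, 11): e=[4,50,-10] → .
    (3,6)@(7, 13): e=[0,66,-22] → .  [on edge]
    (4,9)@(9, 19): e=[0,110,-66] → .  [on edge]
  covered (6 px):
    . . . . . . . . . .
    . . . . . . . . . .
    . . X X . . . . . .
    . . X X X . . . . .
    . . . X . . . . . .
    . . . . . . . . . .
    . . . . . . . . . .
    . . . . . . . . . .
    . . . . . . . . . .
    . . . . . . . . . .
    . . . . . . . . . .
    . . . . . . . . . .

Answer: [[2,0],[3,1],[4,2],[5,2]]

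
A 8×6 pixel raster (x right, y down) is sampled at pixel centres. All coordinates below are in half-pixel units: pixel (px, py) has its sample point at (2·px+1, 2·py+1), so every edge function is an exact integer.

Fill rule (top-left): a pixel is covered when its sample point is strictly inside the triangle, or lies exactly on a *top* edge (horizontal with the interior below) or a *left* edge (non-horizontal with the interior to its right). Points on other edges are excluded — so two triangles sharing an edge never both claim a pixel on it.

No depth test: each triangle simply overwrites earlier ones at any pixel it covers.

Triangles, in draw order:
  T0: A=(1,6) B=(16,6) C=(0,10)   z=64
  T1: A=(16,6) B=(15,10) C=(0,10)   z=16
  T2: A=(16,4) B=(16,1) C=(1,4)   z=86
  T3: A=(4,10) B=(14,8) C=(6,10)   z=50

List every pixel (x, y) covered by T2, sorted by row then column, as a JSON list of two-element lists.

T0:
  2·area = 60
  edge (1, 6)→(16, 6): d=(15,0) top-left  bias=+0
  edge (16, 6)→(0, 10): d=(-16,4) right/bottom  bias=-1
  edge (0, 10)→(1, 6): d=(1,-4) top-left  bias=+0
    (0,3)@(1, 7): e=[15,44,1] → █
    (1,3)@(3, 7): e=[15,36,9] → █
    (2,3)@(5, 7): e=[15,28,17] → █
    (3,3)@(7, 7): e=[15,20,25] → █
    (4,3)@(9, 7): e=[15,12,33] → █
    (5,3)@(11, 7): e=[15,4,41] → █
    (6,3)@(13, 7): e=[15,-4,49] → ·
    (0,4)@(1, 9): e=[45,12,3] → █
    (2,4)@(5, 9): e=[45,-4,19] → ·
    (3,4)@(7, 9): e=[45,-12,27] → ·
    (4,4)@(9, 9): e=[45,-20,35] → ·
    (5,4)@(11, 9): e=[45,-28,43] → ·
  covered (8 px):
    · · · · · · · ·
    · · · · · · · ·
    · · · · · · · ·
    █ █ █ █ █ █ · ·
    █ █ · · · · · ·
    · · · · · · · ·
T1:
  2·area = 60
  edge (16, 6)→(15, 10): d=(-1,4) right/bottom  bias=-1
  edge (15, 10)→(0, 10): d=(-15,0) right/bottom  bias=-1
  edge (0, 10)→(16, 6): d=(16,-4) top-left  bias=+0
    (6,3)@(13, 7): e=[11,45,4] → █
    (7,3)@(15, 7): e=[3,45,12] → █
    (2,4)@(5, 9): e=[41,15,4] → █
    (3,4)@(7, 9): e=[33,15,12] → █
    (4,4)@(9, 9): e=[25,15,20] → █
    (5,4)@(11, 9): e=[17,15,28] → █
    (2,5)@(5, 11): e=[39,-15,36] → ·
    (3,5)@(7, 11): e=[31,-15,44] → ·
    (4,5)@(9, 11): e=[23,-15,52] → ·
    (5,5)@(11, 11): e=[15,-15,60] → ·
    (6,5)@(13, 11): e=[7,-15,68] → ·
    (7,5)@(15, 11): e=[-1,-15,76] → ·
  covered (8 px):
    · · · · · · · ·
    · · · · · · · ·
    · · · · · · · ·
    · · · · · · █ █
    · · █ █ █ █ █ █
    · · · · · · · ·
T2:
  2·area = 45  (B↔C swapped to make it positive)
  edge (16, 4)→(1, 4): d=(-15,0) right/bottom  bias=-1
  edge (1, 4)→(16, 1): d=(15,-3) top-left  bias=+0
  edge (16, 1)→(16, 4): d=(0,3) right/bottom  bias=-1
    (3,1)@(7, 3): e=[15,3,27] → █
    (4,1)@(9, 3): e=[15,9,21] → █
    (5,1)@(11, 3): e=[15,15,15] → █
    (6,1)@(13, 3): e=[15,21,9] → █
    (7,1)@(15, 3): e=[15,27,3] → █
    (3,2)@(7, 5): e=[-15,33,27] → ·
    (4,2)@(9, 5): e=[-15,39,21] → ·
    (5,2)@(11, 5): e=[-15,45,15] → ·
    (6,2)@(13, 5): e=[-15,51,9] → ·
    (7,2)@(15, 5): e=[-15,57,3] → ·
  covered (5 px):
    · · · · · · · ·
    · · · █ █ █ █ █
    · · · · · · · ·
    · · · · · · · ·
    · · · · · · · ·
    · · · · · · · ·
T3:
  2·area = 4
  edge (4, 10)→(14, 8): d=(10,-2) top-left  bias=+0
  edge (14, 8)→(6, 10): d=(-8,2) right/bottom  bias=-1
  edge (6, 10)→(4, 10): d=(-2,0) right/bottom  bias=-1
    (4,4)@(9, 9): e=[0,2,2] → █  [on edge]
    (5,4)@(11, 9): e=[4,-2,2] → ·
    (4,5)@(9, 11): e=[20,-14,-2] → ·
  covered (1 px):
    · · · · · · · ·
    · · · · · · · ·
    · · · · · · · ·
    · · · · · · · ·
    · · · · █ · · ·
    · · · · · · · ·

Final: [[3,1],[4,1],[5,1],[6,1],[7,1]]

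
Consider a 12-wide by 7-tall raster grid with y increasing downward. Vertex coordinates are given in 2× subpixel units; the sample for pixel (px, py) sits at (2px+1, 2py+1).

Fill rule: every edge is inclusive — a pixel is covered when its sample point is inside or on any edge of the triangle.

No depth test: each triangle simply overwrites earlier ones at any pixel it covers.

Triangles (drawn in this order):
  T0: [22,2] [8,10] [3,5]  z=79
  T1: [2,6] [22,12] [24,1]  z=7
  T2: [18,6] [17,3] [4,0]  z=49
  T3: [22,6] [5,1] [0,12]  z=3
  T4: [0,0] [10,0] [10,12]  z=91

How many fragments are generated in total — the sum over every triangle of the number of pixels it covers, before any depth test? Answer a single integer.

T0:
  2·area = 110
  edge (22, 2)→(8, 10): d=(-14,8) inclusive
  edge (8, 10)→(3, 5): d=(-5,-5) inclusive
  edge (3, 5)→(22, 2): d=(19,-3) inclusive
    (0,1)@(1, 3): e=[154,0,-44] → .  [on edge]
    (8,1)@(17, 3): e=[26,80,4] → X
    (9,1)@(19, 3): e=[10,90,10] → X
    (10,1)@(21, 3): e=[-6,100,16] → .
    (1,2)@(3, 5): e=[110,0,0] → X  [on edge]
    (2,2)@(5, 5): e=[94,10,6] → X
    (3,2)@(7, 5): e=[78,20,12] → X
    (4,2)@(9, 5): e=[62,30,18] → X
    (5,2)@(11, 5): e=[46,40,24] → X
    (6,2)@(13, 5): e=[30,50,30] → X
    (7,2)@(15, 5): e=[14,60,36] → X
    (8,2)@(17, 5): e=[-2,70,42] → .
    (2,3)@(5, 7): e=[66,0,44] → X  [on edge]
    (3,4)@(7, 9): e=[22,0,88] → X  [on edge]
    (4,5)@(9, 11): e=[-22,0,132] → .  [on edge]
    (5,6)@(11, 13): e=[-66,0,176] → .  [on edge]
  covered (16 px):
    . . . . . . . . . . . .
    . . . . . . . . X X . .
    . X X X X X X X . . . .
    . . X X X X X . . . . .
    . . . X X . . . . . . .
    . . . . . . . . . . . .
    . . . . . . . . . . . .
T1:
  2·area = 232  (B↔C swapped to make it positive)
  edge (2, 6)→(24, 1): d=(22,-5) inclusive
  edge (24, 1)→(22, 12): d=(-2,11) inclusive
  edge (22, 12)→(2, 6): d=(-20,-6) inclusive
    (8,1)@(17, 3): e=[9,73,150] → X
    (9,1)@(19, 3): e=[19,51,162] → X
    (10,1)@(21, 3): e=[29,29,174] → X
    (11,1)@(23, 3): e=[39,7,186] → X
    (3,2)@(7, 5): e=[3,179,50] → X
    (4,2)@(9, 5): e=[13,157,62] → X
    (5,2)@(11, 5): e=[23,135,74] → X
    (6,2)@(13, 5): e=[33,113,86] → X
    (7,2)@(15, 5): e=[43,91,98] → X
    (3,3)@(7, 7): e=[47,175,10] → X
    (11,3)@(23, 7): e=[127,-1,106] → .
    (3,4)@(7, 9): e=[91,171,-30] → .
  covered (28 px):
    . . . . . . . . . . . .
    . . . . . . . . X X X X
    . . . X X X X X X X X X
    . . . X X X X X X X X .
    . . . . . . X X X X X .
    . . . . . . . . . X X .
    . . . . . . . . . . . .
T2:
  2·area = 36  (B↔C swapped to make it positive)
  edge (18, 6)→(4, 0): d=(-14,-6) inclusive
  edge (4, 0)→(17, 3): d=(13,3) inclusive
  edge (17, 3)→(18, 6): d=(1,3) inclusive
    (3,0)@(7, 1): e=[4,4,28] → X
    (4,0)@(9, 1): e=[16,-2,22] → .
    (3,1)@(7, 3): e=[-24,30,30] → .
    (5,1)@(11, 3): e=[0,18,18] → X  [on edge]
    (6,1)@(13, 3): e=[12,12,12] → X
    (7,1)@(15, 3): e=[24,6,6] → X
    (8,1)@(17, 3): e=[36,0,0] → X  [on edge]
    (9,1)@(19, 3): e=[48,-6,-6] → .
    (5,2)@(11, 5): e=[-28,44,20] → .
    (6,2)@(13, 5): e=[-16,38,14] → .
    (7,2)@(15, 5): e=[-4,32,8] → .
    (8,2)@(17, 5): e=[8,26,2] → X
    (9,4)@(19, 9): e=[-36,72,0] → .  [on edge]
  covered (6 px):
    . . . X . . . . . . . .
    . . . . . X X X X . . .
    . . . . . . . . X . . .
    . . . . . . . . . . . .
    . . . . . . . . . . . .
    . . . . . . . . . . . .
    . . . . . . . . . . . .
T3:
  2·area = 212  (B↔C swapped to make it positive)
  edge (22, 6)→(0, 12): d=(-22,6) inclusive
  edge (0, 12)→(5, 1): d=(5,-11) inclusive
  edge (5, 1)→(22, 6): d=(17,5) inclusive
    (2,0)@(5, 1): e=[212,0,0] → X  [on edge]
    (3,0)@(7, 1): e=[200,22,-10] → .
    (2,1)@(5, 3): e=[168,10,34] → X
    (3,1)@(7, 3): e=[156,32,24] → X
    (4,1)@(9, 3): e=[144,54,14] → X
    (5,1)@(11, 3): e=[132,76,4] → X
    (6,1)@(13, 3): e=[120,98,-6] → .
    (2,2)@(5, 5): e=[124,20,68] → X
    (6,2)@(13, 5): e=[76,108,28] → X
    (7,2)@(15, 5): e=[64,130,18] → X
    (8,2)@(17, 5): e=[52,152,8] → X
    (9,2)@(19, 5): e=[40,174,-2] → .
    (5,4)@(11, 9): e=[0,106,106] → X  [on edge]
  covered (27 px):
    . . X . . . . . . . . .
    . . X X X X . . . . . .
    . . X X X X X X X . . .
    . X X X X X X X X . . .
    . X X X X X . . . . . .
    X X . . . . . . . . . .
    . . . . . . . . . . . .
T4:
  2·area = 120
  edge (0, 0)→(10, 0): d=(10,0) inclusive
  edge (10, 0)→(10, 12): d=(0,12) inclusive
  edge (10, 12)→(0, 0): d=(-10,-12) inclusive
    (0,0)@(1, 1): e=[10,108,2] → X
    (1,0)@(3, 1): e=[10,84,26] → X
    (2,0)@(5, 1): e=[10,60,50] → X
    (3,0)@(7, 1): e=[10,36,74] → X
    (4,0)@(9, 1): e=[10,12,98] → X
    (5,0)@(11, 1): e=[10,-12,122] → .
    (0,1)@(1, 3): e=[30,108,-18] → .
    (1,1)@(3, 3): e=[30,84,6] → X
    (5,1)@(11, 3): e=[30,-12,102] → .
    (1,2)@(3, 5): e=[50,84,-14] → .
    (2,2)@(5, 5): e=[50,60,10] → X
    (5,2)@(11, 5): e=[50,-12,82] → .
  covered (15 px):
    X X X X X . . . . . . .
    . X X X X . . . . . . .
    . . X X X . . . . . . .
    . . . X X . . . . . . .
    . . . . X . . . . . . .
    . . . . . . . . . . . .
    . . . . . . . . . . . .

Result: 92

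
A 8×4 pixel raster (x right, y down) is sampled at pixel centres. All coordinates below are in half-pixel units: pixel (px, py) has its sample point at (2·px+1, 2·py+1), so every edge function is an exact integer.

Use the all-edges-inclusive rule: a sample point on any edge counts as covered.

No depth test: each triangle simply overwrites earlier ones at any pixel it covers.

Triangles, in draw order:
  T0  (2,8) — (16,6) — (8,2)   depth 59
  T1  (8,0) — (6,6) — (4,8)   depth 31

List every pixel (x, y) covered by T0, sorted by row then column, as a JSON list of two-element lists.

T0:
  2·area = 72  (B↔C swapped to make it positive)
  edge (2, 8)→(8, 2): d=(6,-6) inclusive
  edge (8, 2)→(16, 6): d=(8,4) inclusive
  edge (16, 6)→(2, 8): d=(-14,2) inclusive
    (4,0)@(9, 1): e=[0,-12,84] → ·  [on edge]
    (3,1)@(7, 3): e=[0,12,60] → #  [on edge]
    (4,1)@(9, 3): e=[12,4,56] → #
    (5,1)@(11, 3): e=[24,-4,52] → ·
    (2,2)@(5, 5): e=[0,36,36] → #  [on edge]
    (5,2)@(11, 5): e=[36,12,24] → #
    (6,2)@(13, 5): e=[48,4,20] → #
    (7,2)@(15, 5): e=[60,-4,16] → ·
    (1,3)@(3, 7): e=[0,60,12] → #  [on edge]
    (4,3)@(9, 7): e=[36,36,0] → #  [on edge]
    (5,3)@(11, 7): e=[48,28,-4] → ·
    (6,3)@(13, 7): e=[60,20,-8] → ·
  covered (11 px):
    · · · · · · · ·
    · · · # # · · ·
    · · # # # # # ·
    · # # # # · · ·
T1:
  2·area = 8
  edge (8, 0)→(6, 6): d=(-2,6) inclusive
  edge (6, 6)→(4, 8): d=(-2,2) inclusive
  edge (4, 8)→(8, 0): d=(4,-8) inclusive
    (5,0)@(11, 1): e=[-20,0,28] → ·  [on edge]
    (3,1)@(7, 3): e=[0,4,4] → #  [on edge]
    (4,1)@(9, 3): e=[-12,0,20] → ·  [on edge]
    (3,2)@(7, 5): e=[-4,0,12] → ·  [on edge]
    (2,3)@(5, 7): e=[4,0,4] → #  [on edge]
    (3,3)@(7, 7): e=[-8,-4,20] → ·
  covered (2 px):
    · · · · · · · ·
    · · · # · · · ·
    · · · · · · · ·
    · · # · · · · ·

Result: [[3,1],[4,1],[2,2],[3,2],[4,2],[5,2],[6,2],[1,3],[2,3],[3,3],[4,3]]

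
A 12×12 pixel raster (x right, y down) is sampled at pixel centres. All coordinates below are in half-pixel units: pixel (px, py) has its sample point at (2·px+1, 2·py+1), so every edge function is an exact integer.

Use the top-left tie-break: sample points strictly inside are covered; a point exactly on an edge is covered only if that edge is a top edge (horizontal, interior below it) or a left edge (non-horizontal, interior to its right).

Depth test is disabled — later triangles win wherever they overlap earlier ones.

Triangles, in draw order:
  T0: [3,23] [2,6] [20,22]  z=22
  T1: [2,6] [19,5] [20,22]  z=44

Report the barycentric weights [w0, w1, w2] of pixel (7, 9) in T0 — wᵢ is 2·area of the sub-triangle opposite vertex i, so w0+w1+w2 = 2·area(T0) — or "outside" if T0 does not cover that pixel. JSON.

T0:
  2·area = 290
  edge (3, 23)→(2, 6): d=(-1,-17) top-left  bias=+0
  edge (2, 6)→(20, 22): d=(18,16) right/bottom  bias=-1
  edge (20, 22)→(3, 23): d=(-17,1) right/bottom  bias=-1
    (1,3)@(3, 7): e=[16,2,272] → #
    (2,3)@(5, 7): e=[50,-30,270] → ·
    (1,4)@(3, 9): e=[14,38,238] → #
    (2,4)@(5, 9): e=[48,6,236] → #
    (3,4)@(7, 9): e=[82,-26,234] → ·
    (1,5)@(3, 11): e=[12,74,204] → #
    (3,5)@(7, 11): e=[80,10,200] → #
    (4,5)@(9, 11): e=[114,-22,198] → ·
    (1,6)@(3, 13): e=[10,110,170] → #
    (4,6)@(9, 13): e=[112,14,164] → #
    (5,6)@(11, 13): e=[146,-18,162] → ·
    (1,7)@(3, 15): e=[8,146,136] → #
    (1,11)@(3, 23): e=[0,290,0] → ·  [on edge]
  covered (36 px):
    · · · · · · · · · · · ·
    · · · · · · · · · · · ·
    · · · · · · · · · · · ·
    · # · · · · · · · · · ·
    · # # · · · · · · · · ·
    · # # # · · · · · · · ·
    · # # # # · · · · · · ·
    · # # # # # · · · · · ·
    · # # # # # # · · · · ·
    · # # # # # # # · · · ·
    · # # # # # # # # · · ·
    · · · · · · · · · · · ·
T1:
  2·area = 290
  edge (2, 6)→(19, 5): d=(17,-1) top-left  bias=+0
  edge (19, 5)→(20, 22): d=(1,17) right/bottom  bias=-1
  edge (20, 22)→(2, 6): d=(-18,-16) top-left  bias=+0
    (9,2)@(19, 5): e=[0,0,290] → ·  [on edge]
    (2,3)@(5, 7): e=[20,240,30] → #
    (3,3)@(7, 7): e=[22,206,62] → #
    (4,3)@(9, 7): e=[24,172,94] → #
    (5,3)@(11, 7): e=[26,138,126] → #
    (6,3)@(13, 7): e=[28,104,158] → #
    (7,3)@(15, 7): e=[30,70,190] → #
    (8,3)@(17, 7): e=[32,36,222] → #
    (9,3)@(19, 7): e=[34,2,254] → #
    (10,3)@(21, 7): e=[36,-32,286] → ·
    (2,4)@(5, 9): e=[54,242,-6] → ·
    (3,4)@(7, 9): e=[56,208,26] → #
  covered (36 px):
    · · · · · · · · · · · ·
    · · · · · · · · · · · ·
    · · · · · · · · · · · ·
    · · # # # # # # # # · ·
    · · · # # # # # # # · ·
    · · · · # # # # # # · ·
    · · · · · # # # # # · ·
    · · · · · · # # # # · ·
    · · · · · · · # # # · ·
    · · · · · · · · # # · ·
    · · · · · · · · · # · ·
    · · · · · · · · · · · ·

Answer: [26,56,208]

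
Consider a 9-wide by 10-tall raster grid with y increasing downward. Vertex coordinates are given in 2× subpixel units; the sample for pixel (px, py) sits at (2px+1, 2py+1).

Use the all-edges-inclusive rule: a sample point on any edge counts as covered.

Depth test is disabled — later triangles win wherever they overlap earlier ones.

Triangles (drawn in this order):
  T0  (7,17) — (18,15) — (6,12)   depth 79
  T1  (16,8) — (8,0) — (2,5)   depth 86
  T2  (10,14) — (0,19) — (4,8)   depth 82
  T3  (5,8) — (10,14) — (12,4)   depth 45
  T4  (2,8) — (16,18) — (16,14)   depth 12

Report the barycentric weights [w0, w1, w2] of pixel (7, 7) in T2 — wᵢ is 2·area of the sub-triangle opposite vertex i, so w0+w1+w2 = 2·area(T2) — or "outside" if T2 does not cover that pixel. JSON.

T0:
  2·area = 57  (B↔C swapped to make it positive)
  edge (7, 17)→(6, 12): d=(-1,-5) inclusive
  edge (6, 12)→(18, 15): d=(12,3) inclusive
  edge (18, 15)→(7, 17): d=(-11,2) inclusive
    (2,3)@(5, 7): e=[0,-57,114] → .  [on edge]
    (3,6)@(7, 13): e=[4,9,44] → X
    (4,6)@(9, 13): e=[14,3,40] → X
    (5,6)@(11, 13): e=[24,-3,36] → .
    (3,7)@(7, 15): e=[2,33,22] → X
    (5,7)@(11, 15): e=[22,21,14] → X
    (6,7)@(13, 15): e=[32,15,10] → X
    (7,7)@(15, 15): e=[42,9,6] → X
    (8,7)@(17, 15): e=[52,3,2] → X
    (3,8)@(7, 17): e=[0,57,0] → X  [on edge]
    (4,8)@(9, 17): e=[10,51,-4] → .
    (5,8)@(11, 17): e=[20,45,-8] → .
  covered (9 px):
    . . . . . . . . .
    . . . . . . . . .
    . . . . . . . . .
    . . . . . . . . .
    . . . . . . . . .
    . . . . . . . . .
    . . . X X . . . .
    . . . X X X X X X
    . . . X . . . . .
    . . . . . . . . .
T1:
  2·area = 88  (B↔C swapped to make it positive)
  edge (16, 8)→(2, 5): d=(-14,-3) inclusive
  edge (2, 5)→(8, 0): d=(6,-5) inclusive
  edge (8, 0)→(16, 8): d=(8,8) inclusive
    (3,0)@(7, 1): e=[71,1,16] → X
    (4,0)@(9, 1): e=[77,11,0] → X  [on edge]
    (5,0)@(11, 1): e=[83,21,-16] → .
    (2,1)@(5, 3): e=[37,3,48] → X
    (5,1)@(11, 3): e=[55,33,0] → X  [on edge]
    (6,1)@(13, 3): e=[61,43,-16] → .
    (1,2)@(3, 5): e=[3,5,80] → X
    (6,2)@(13, 5): e=[33,55,0] → X  [on edge]
    (7,2)@(15, 5): e=[39,65,-16] → .
    (1,3)@(3, 7): e=[-25,17,96] → .
    (2,3)@(5, 7): e=[-19,27,80] → .
    (3,3)@(7, 7): e=[-13,37,64] → .
    (7,3)@(15, 7): e=[11,77,0] → X  [on edge]
    (8,4)@(17, 9): e=[-11,99,0] → .  [on edge]
  covered (14 px):
    . . . X X . . . .
    . . X X X X . . .
    . X X X X X X . .
    . . . . . . X X .
    . . . . . . . . .
    . . . . . . . . .
    . . . . . . . . .
    . . . . . . . . .
    . . . . . . . . .
    . . . . . . . . .
T2:
  2·area = 90
  edge (10, 14)→(0, 19): d=(-10,5) inclusive
  edge (0, 19)→(4, 8): d=(4,-11) inclusive
  edge (4, 8)→(10, 14): d=(6,6) inclusive
    (0,2)@(1, 5): e=[135,-45,0] → .  [on edge]
    (1,3)@(3, 7): e=[105,-15,0] → .  [on edge]
    (2,4)@(5, 9): e=[75,15,0] → X  [on edge]
    (3,4)@(7, 9): e=[65,37,-12] → .
    (1,5)@(3, 11): e=[65,1,24] → X
    (3,5)@(7, 11): e=[45,45,0] → X  [on edge]
    (4,5)@(9, 11): e=[35,67,-12] → .
    (1,6)@(3, 13): e=[45,9,36] → X
    (4,6)@(9, 13): e=[15,75,0] → X  [on edge]
    (5,6)@(11, 13): e=[5,97,-12] → .
    (1,7)@(3, 15): e=[25,17,48] → X
    (4,7)@(9, 15): e=[-5,83,12] → .
    (5,7)@(11, 15): e=[-15,105,0] → .  [on edge]
    (6,8)@(13, 17): e=[-45,135,0] → .  [on edge]
    (7,9)@(15, 19): e=[-75,165,0] → .  [on edge]
  covered (13 px):
    . . . . . . . . .
    . . . . . . . . .
    . . . . . . . . .
    . . . . . . . . .
    . . X . . . . . .
    . X X X . . . . .
    . X X X X . . . .
    . X X X . . . . .
    X X . . . . . . .
    . . . . . . . . .
T3:
  2·area = 62  (B↔C swapped to make it positive)
  edge (5, 8)→(12, 4): d=(7,-4) inclusive
  edge (12, 4)→(10, 14): d=(-2,10) inclusive
  edge (10, 14)→(5, 8): d=(-5,-6) inclusive
    (5,2)@(11, 5): e=[3,8,51] → X
    (6,2)@(13, 5): e=[11,-12,63] → .
    (3,3)@(7, 7): e=[1,44,17] → X
    (4,3)@(9, 7): e=[9,24,29] → X
    (6,3)@(13, 7): e=[25,-16,53] → .
    (3,4)@(7, 9): e=[15,40,7] → X
    (5,4)@(11, 9): e=[31,0,31] → X  [on edge]
    (6,4)@(13, 9): e=[39,-20,43] → .
    (3,5)@(7, 11): e=[29,36,-3] → .
    (4,5)@(9, 11): e=[37,16,9] → X
    (5,5)@(11, 11): e=[45,-4,21] → .
    (4,6)@(9, 13): e=[51,12,-1] → .
    (4,9)@(9, 19): e=[93,0,-31] → .  [on edge]
  covered (8 px):
    . . . . . . . . .
    . . . . . . . . .
    . . . . . X . . .
    . . . X X X . . .
    . . . X X X . . .
    . . . . X . . . .
    . . . . . . . . .
    . . . . . . . . .
    . . . . . . . . .
    . . . . . . . . .
T4:
  2·area = 56  (B↔C swapped to make it positive)
  edge (2, 8)→(16, 14): d=(14,6) inclusive
  edge (16, 14)→(16, 18): d=(0,4) inclusive
  edge (16, 18)→(2, 8): d=(-14,-10) inclusive
    (3,5)@(7, 11): e=[12,36,8] → X
    (4,5)@(9, 11): e=[0,28,28] → X  [on edge]
    (5,5)@(11, 11): e=[-12,20,48] → .
    (3,6)@(7, 13): e=[40,36,-20] → .
    (4,6)@(9, 13): e=[28,28,0] → X  [on edge]
    (5,6)@(11, 13): e=[16,20,20] → X
    (6,6)@(13, 13): e=[4,12,40] → X
    (7,6)@(15, 13): e=[-8,4,60] → .
    (4,7)@(9, 15): e=[56,28,-28] → .
    (5,7)@(11, 15): e=[44,20,-8] → .
    (6,7)@(13, 15): e=[32,12,12] → X
    (7,7)@(15, 15): e=[20,4,32] → X
  covered (8 px):
    . . . . . . . . .
    . . . . . . . . .
    . . . . . . . . .
    . . . . . . . . .
    . . . . . . . . .
    . . . X X . . . .
    . . . . X X X . .
    . . . . . . X X .
    . . . . . . . X .
    . . . . . . . . .

Final: "outside"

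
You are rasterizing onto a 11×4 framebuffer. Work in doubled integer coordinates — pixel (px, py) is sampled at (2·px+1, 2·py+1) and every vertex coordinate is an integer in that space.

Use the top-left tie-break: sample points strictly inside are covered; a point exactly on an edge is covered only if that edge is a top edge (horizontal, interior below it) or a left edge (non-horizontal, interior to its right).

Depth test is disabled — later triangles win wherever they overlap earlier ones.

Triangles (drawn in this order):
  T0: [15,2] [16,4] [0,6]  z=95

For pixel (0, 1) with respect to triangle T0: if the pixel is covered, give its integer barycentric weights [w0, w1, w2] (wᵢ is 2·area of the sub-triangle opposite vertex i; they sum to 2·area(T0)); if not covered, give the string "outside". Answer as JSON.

T0:
  2·area = 34
  edge (15, 2)→(16, 4): d=(1,2) right/bottom  bias=-1
  edge (16, 4)→(0, 6): d=(-16,2) right/bottom  bias=-1
  edge (0, 6)→(15, 2): d=(15,-4) top-left  bias=+0
    (6,1)@(13, 3): e=[5,22,7] → X
    (7,1)@(15, 3): e=[1,18,15] → X
    (8,1)@(17, 3): e=[-3,14,23] → .
    (2,2)@(5, 5): e=[23,6,5] → X
    (3,2)@(7, 5): e=[19,2,13] → X
    (4,2)@(9, 5): e=[15,-2,21] → .
    (6,2)@(13, 5): e=[7,-10,37] → .
    (7,2)@(15, 5): e=[3,-14,45] → .
    (2,3)@(5, 7): e=[25,-26,35] → .
    (3,3)@(7, 7): e=[21,-30,43] → .
  covered (4 px):
    . . . . . . . . . . .
    . . . . . . X X . . .
    . . X X . . . . . . .
    . . . . . . . . . . .

Answer: "outside"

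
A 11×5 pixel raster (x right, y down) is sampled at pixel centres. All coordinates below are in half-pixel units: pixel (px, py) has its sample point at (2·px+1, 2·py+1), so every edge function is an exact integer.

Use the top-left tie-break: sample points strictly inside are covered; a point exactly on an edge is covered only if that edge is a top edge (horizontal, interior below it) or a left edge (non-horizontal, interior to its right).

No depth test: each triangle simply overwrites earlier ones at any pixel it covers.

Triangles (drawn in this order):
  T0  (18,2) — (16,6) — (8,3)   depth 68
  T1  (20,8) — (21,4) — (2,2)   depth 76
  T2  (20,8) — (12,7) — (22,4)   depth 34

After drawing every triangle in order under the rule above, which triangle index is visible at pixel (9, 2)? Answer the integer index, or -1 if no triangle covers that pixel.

T0:
  2·area = 38
  edge (18, 2)→(16, 6): d=(-2,4) right/bottom  bias=-1
  edge (16, 6)→(8, 3): d=(-8,-3) top-left  bias=+0
  edge (8, 3)→(18, 2): d=(10,-1) top-left  bias=+0
    (4,1)@(9, 3): e=[34,3,1] → █
    (5,1)@(11, 3): e=[26,9,3] → █
    (6,1)@(13, 3): e=[18,15,5] → █
    (7,1)@(15, 3): e=[10,21,7] → █
    (8,1)@(17, 3): e=[2,27,9] → █
    (9,1)@(19, 3): e=[-6,33,11] → ·
    (4,2)@(9, 5): e=[30,-13,21] → ·
    (5,2)@(11, 5): e=[22,-7,23] → ·
    (6,2)@(13, 5): e=[14,-1,25] → ·
    (7,2)@(15, 5): e=[6,5,27] → █
    (8,2)@(17, 5): e=[-2,11,29] → ·
    (7,3)@(15, 7): e=[2,-11,47] → ·
  covered (6 px):
    · · · · · · · · · · ·
    · · · · █ █ █ █ █ · ·
    · · · · · · · █ · · ·
    · · · · · · · · · · ·
    · · · · · · · · · · ·
T1:
  2·area = 78  (B↔C swapped to make it positive)
  edge (20, 8)→(2, 2): d=(-18,-6) top-left  bias=+0
  edge (2, 2)→(21, 4): d=(19,2) right/bottom  bias=-1
  edge (21, 4)→(20, 8): d=(-1,4) right/bottom  bias=-1
    (2,1)@(5, 3): e=[0,13,65] → █  [on edge]
    (3,1)@(7, 3): e=[12,9,57] → █
    (4,1)@(9, 3): e=[24,5,49] → █
    (5,1)@(11, 3): e=[36,1,41] → █
    (6,1)@(13, 3): e=[48,-3,33] → ·
    (2,2)@(5, 5): e=[-36,51,63] → ·
    (3,2)@(7, 5): e=[-24,47,55] → ·
    (4,2)@(9, 5): e=[-12,43,47] → ·
    (5,2)@(11, 5): e=[0,39,39] → █  [on edge]
    (6,2)@(13, 5): e=[12,35,31] → █
    (7,2)@(15, 5): e=[24,31,23] → █
    (8,2)@(17, 5): e=[36,27,15] → █
    (8,3)@(17, 7): e=[0,65,13] → █  [on edge]
  covered (11 px):
    · · · · · · · · · · ·
    · · █ █ █ █ · · · · ·
    · · · · · █ █ █ █ █ ·
    · · · · · · · · █ █ ·
    · · · · · · · · · · ·
T2:
  2·area = 34
  edge (20, 8)→(12, 7): d=(-8,-1) top-left  bias=+0
  edge (12, 7)→(22, 4): d=(10,-3) top-left  bias=+0
  edge (22, 4)→(20, 8): d=(-2,4) right/bottom  bias=-1
    (9,2)@(19, 5): e=[23,1,10] → █
    (10,2)@(21, 5): e=[25,7,2] → █
    (6,3)@(13, 7): e=[1,3,30] → █
    (7,3)@(15, 7): e=[3,9,22] → █
    (8,3)@(17, 7): e=[5,15,14] → █
    (10,3)@(21, 7): e=[9,27,-2] → ·
    (6,4)@(13, 9): e=[-15,23,26] → ·
    (7,4)@(15, 9): e=[-13,29,18] → ·
    (8,4)@(17, 9): e=[-11,35,10] → ·
    (9,4)@(19, 9): e=[-9,41,2] → ·
  covered (6 px):
    · · · · · · · · · · ·
    · · · · · · · · · · ·
    · · · · · · · · · █ █
    · · · · · · █ █ █ █ ·
    · · · · · · · · · · ·

Z-buffer (winner per pixel, '.' = empty):
  . . . . . . . . . . .
  . . 1 1 1 1 0 0 0 . .
  . . . . . 1 1 1 1 2 2
  . . . . . . 2 2 2 2 .
  . . . . . . . . . . .

Result: 2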